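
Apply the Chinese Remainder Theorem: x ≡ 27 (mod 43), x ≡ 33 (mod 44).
1661

Using Chinese Remainder Theorem:
M = 43 × 44 = 1892
M1 = 44, M2 = 43
y1 = 44^(-1) mod 43 = 1
y2 = 43^(-1) mod 44 = 43
x = (27×44×1 + 33×43×43) mod 1892 = 1661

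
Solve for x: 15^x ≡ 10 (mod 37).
24

Baby-step giant-step with step n = ⌈√37⌉ = 7.
Baby steps 15^j mod 37 (j:value) for j=0..6: 0:1, 1:15, 2:3, 3:8, 4:9, 5:24, 6:27.
Giant-step multiplier: 15^(-7) ≡ 15^(36-7) = 15^29 ≡ 18 (mod 37).
Giant steps γ_i = 10·18^i mod 37: γ_0=10, γ_1=32, γ_2=21, γ_3=8 (in table at j=3).
x = i·n + j = 3·7 + 3 = 24.
Check: 15^24 ≡ 10 (mod 37).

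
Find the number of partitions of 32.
8349

p(n) counts ways to write n as a sum of positive integers (order ignored).
Euler's pentagonal recurrence: p(k) = p(k-1) + p(k-2) - p(k-5) - p(k-7) + p(k-12) + p(k-15) - ... (offsets j(3j∓1)/2, signs ++--, p(0)=1, p(<0)=0).
DP table for k = 0..31: p(0)=1, p(1)=1, p(2)=2, p(3)=3, p(4)=5, p(5)=7, p(6)=11, p(7)=15, p(8)=22, p(9)=30, p(10)=42, p(11)=56, p(12)=77, p(13)=101, p(14)=135, p(15)=176, p(16)=231, p(17)=297, p(18)=385, p(19)=490, p(20)=627, p(21)=792, p(22)=1002, p(23)=1255, p(24)=1575, p(25)=1958, p(26)=2436, p(27)=3010, p(28)=3718, p(29)=4565, p(30)=5604, p(31)=6842.
Final step: p(32) = p(31) + p(30) - p(27) - p(25) + p(20) + p(17) - p(10) - p(6)
= 6842 + 5604 - 3010 - 1958 + 627 + 297 - 42 - 11
= 8349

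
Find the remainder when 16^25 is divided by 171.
169

Repeated squaring. Binary of 25 = 11001.
16^1 ≡ 16 (mod 171); 16^2 ≡ 85 (mod 171); 16^4 ≡ 43 (mod 171); 16^8 ≡ 139 (mod 171); 16^16 ≡ 169 (mod 171)
16^25 = 16^1 × 16^8 × 16^16 ≡ 169 (mod 171)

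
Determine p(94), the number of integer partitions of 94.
92669720

p(n) counts ways to write n as a sum of positive integers (order ignored).
Euler's pentagonal recurrence: p(k) = p(k-1) + p(k-2) - p(k-5) - p(k-7) + p(k-12) + p(k-15) - ... (offsets j(3j∓1)/2, signs ++--, p(0)=1, p(<0)=0).
DP table for k = 0..93: p(0)=1, p(1)=1, p(2)=2, p(3)=3, p(4)=5, p(5)=7, p(6)=11, p(7)=15, p(8)=22, p(9)=30, p(10)=42, p(11)=56, p(12)=77, p(13)=101, p(14)=135, p(15)=176, p(16)=231, p(17)=297, p(18)=385, p(19)=490, p(20)=627, p(21)=792, p(22)=1002, p(23)=1255, p(24)=1575, p(25)=1958, p(26)=2436, p(27)=3010, p(28)=3718, p(29)=4565, p(30)=5604, p(31)=6842, p(32)=8349, p(33)=10143, p(34)=12310, p(35)=14883, p(36)=17977, p(37)=21637, p(38)=26015, p(39)=31185, p(40)=37338, p(41)=44583, p(42)=53174, p(43)=63261, p(44)=75175, p(45)=89134, p(46)=105558, p(47)=124754, p(48)=147273, p(49)=173525, p(50)=204226, p(51)=239943, p(52)=281589, p(53)=329931, p(54)=386155, p(55)=451276, p(56)=526823, p(57)=614154, p(58)=715220, p(59)=831820, p(60)=966467, p(61)=1121505, p(62)=1300156, p(63)=1505499, p(64)=1741630, p(65)=2012558, p(66)=2323520, p(67)=2679689, p(68)=3087735, p(69)=3554345, p(70)=4087968, p(71)=4697205, p(72)=5392783, p(73)=6185689, p(74)=7089500, p(75)=8118264, p(76)=9289091, p(77)=10619863, p(78)=12132164, p(79)=13848650, p(80)=15796476, p(81)=18004327, p(82)=20506255, p(83)=23338469, p(84)=26543660, p(85)=30167357, p(86)=34262962, p(87)=38887673, p(88)=44108109, p(89)=49995925, p(90)=56634173, p(91)=64112359, p(92)=72533807, p(93)=82010177.
Final step: p(94) = p(93) + p(92) - p(89) - p(87) + p(82) + p(79) - p(72) - p(68) + p(59) + p(54) - p(43) - p(37) + p(24) + p(17) - p(2)
= 82010177 + 72533807 - 49995925 - 38887673 + 20506255 + 13848650 - 5392783 - 3087735 + 831820 + 386155 - 63261 - 21637 + 1575 + 297 - 2
= 92669720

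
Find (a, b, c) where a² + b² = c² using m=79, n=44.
(4305, 6952, 8177)

Euclid's formula: a = m² - n², b = 2mn, c = m² + n²
m = 79, n = 44
a = 79² - 44² = 6241 - 1936 = 4305
b = 2 × 79 × 44 = 6952
c = 79² + 44² = 6241 + 1936 = 8177
Verification: 4305² + 6952² = 18533025 + 48330304 = 66863329 = 8177² ✓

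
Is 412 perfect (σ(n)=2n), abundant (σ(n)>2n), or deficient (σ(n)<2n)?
deficient

Proper divisors of 412: sum = 1 + 2 + 4 + 103 + 206 = 316
Since 316 < 412, 412 is deficient.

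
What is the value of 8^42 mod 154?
64

Repeated squaring. Binary of 42 = 101010.
8^1 ≡ 8 (mod 154); 8^2 ≡ 64 (mod 154); 8^4 ≡ 92 (mod 154); 8^8 ≡ 148 (mod 154); 8^16 ≡ 36 (mod 154); 8^32 ≡ 64 (mod 154)
8^42 = 8^2 × 8^8 × 8^32 ≡ 64 (mod 154)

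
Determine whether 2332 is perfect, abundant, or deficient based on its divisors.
deficient

Proper divisors of 2332: sum = 1 + 2 + 4 + 11 + 22 + 44 + 53 + 106 + 212 + 583 + 1166 = 2204
Since 2204 < 2332, 2332 is deficient.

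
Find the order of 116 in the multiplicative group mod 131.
130

131 is prime, so ord(116) divides φ(131) = 130.
Divisors of 130: 1, 2, 5, 10, 13, 26, 65, 130.
Repeated squaring: 116^1 ≡ 116, 116^2 ≡ 94, 116^4 ≡ 59, 116^8 ≡ 75, 116^16 ≡ 123, 116^32 ≡ 64, 116^64 ≡ 35, 116^128 ≡ 46 (mod 131).
Test 116^d mod 131 for each divisor d in increasing order:
116^1 ≡ 116
116^2 ≡ 94
116^5 = 116^4·116^1 ≡ 32
116^10 = 116^8·116^2 ≡ 107
116^13 = 116^8·116^4·116^1 ≡ 42
116^26 = 116^16·116^8·116^2 ≡ 61
116^65 = 116^64·116^1 ≡ 130
116^130 = 116^128·116^2 ≡ 1  ← first divisor giving 1
The order is 130.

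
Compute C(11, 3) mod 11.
0

Using Lucas' theorem:
Write n=11 and k=3 in base 11:
n in base 11: [1, 0]
k in base 11: [0, 3]
C(11,3) mod 11 = ∏ C(n_i, k_i) mod 11
Digit binomials (mod 11): C(1,0) = 1; C(0,3) = 0 (k_i > n_i)
Product: 1 × 0 = 0 ≡ 0 (mod 11)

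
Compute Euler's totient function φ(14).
6

14 = 2 × 7
φ(n) = n × ∏(1 - 1/p) for each prime p dividing n
φ(14) = 14 × (1 - 1/2) × (1 - 1/7) = 6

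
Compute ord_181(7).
12

181 is prime, so ord(7) divides φ(181) = 180.
Divisors of 180: 1, 2, 3, 4, 5, 6, 9, 10, 12, 15, 18, 20, 30, 36, 45, 60, 90, 180.
Repeated squaring: 7^1 ≡ 7, 7^2 ≡ 49, 7^4 ≡ 48, 7^8 ≡ 132, 7^16 ≡ 48, 7^32 ≡ 132, 7^64 ≡ 48, 7^128 ≡ 132 (mod 181).
Test 7^d mod 181 for each divisor d in increasing order:
7^1 ≡ 7
7^2 ≡ 49
7^3 = 7^2·7^1 ≡ 162
7^4 ≡ 48
7^5 = 7^4·7^1 ≡ 155
7^6 = 7^4·7^2 ≡ 180
7^9 = 7^8·7^1 ≡ 19
7^10 = 7^8·7^2 ≡ 133
7^12 = 7^8·7^4 ≡ 1  ← first divisor giving 1
The order is 12.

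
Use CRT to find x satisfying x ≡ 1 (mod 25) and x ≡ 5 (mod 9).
176

Using Chinese Remainder Theorem:
M = 25 × 9 = 225
M1 = 9, M2 = 25
y1 = 9^(-1) mod 25 = 14
y2 = 25^(-1) mod 9 = 4
x = (1×9×14 + 5×25×4) mod 225 = 176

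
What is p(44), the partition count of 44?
75175

p(n) counts ways to write n as a sum of positive integers (order ignored).
Euler's pentagonal recurrence: p(k) = p(k-1) + p(k-2) - p(k-5) - p(k-7) + p(k-12) + p(k-15) - ... (offsets j(3j∓1)/2, signs ++--, p(0)=1, p(<0)=0).
DP table for k = 0..43: p(0)=1, p(1)=1, p(2)=2, p(3)=3, p(4)=5, p(5)=7, p(6)=11, p(7)=15, p(8)=22, p(9)=30, p(10)=42, p(11)=56, p(12)=77, p(13)=101, p(14)=135, p(15)=176, p(16)=231, p(17)=297, p(18)=385, p(19)=490, p(20)=627, p(21)=792, p(22)=1002, p(23)=1255, p(24)=1575, p(25)=1958, p(26)=2436, p(27)=3010, p(28)=3718, p(29)=4565, p(30)=5604, p(31)=6842, p(32)=8349, p(33)=10143, p(34)=12310, p(35)=14883, p(36)=17977, p(37)=21637, p(38)=26015, p(39)=31185, p(40)=37338, p(41)=44583, p(42)=53174, p(43)=63261.
Final step: p(44) = p(43) + p(42) - p(39) - p(37) + p(32) + p(29) - p(22) - p(18) + p(9) + p(4)
= 63261 + 53174 - 31185 - 21637 + 8349 + 4565 - 1002 - 385 + 30 + 5
= 75175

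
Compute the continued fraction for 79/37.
[2; 7, 2, 2]

Euclidean algorithm steps:
79 = 2 × 37 + 5
37 = 7 × 5 + 2
5 = 2 × 2 + 1
2 = 2 × 1 + 0
Continued fraction: [2; 7, 2, 2]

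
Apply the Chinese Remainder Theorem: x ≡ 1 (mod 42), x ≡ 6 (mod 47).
1933

Using Chinese Remainder Theorem:
M = 42 × 47 = 1974
M1 = 47, M2 = 42
y1 = 47^(-1) mod 42 = 17
y2 = 42^(-1) mod 47 = 28
x = (1×47×17 + 6×42×28) mod 1974 = 1933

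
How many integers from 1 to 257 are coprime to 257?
256

257 = 257
φ(n) = n × ∏(1 - 1/p) for each prime p dividing n
φ(257) = 257 × (1 - 1/257) = 256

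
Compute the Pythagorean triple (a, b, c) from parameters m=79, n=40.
(4641, 6320, 7841)

Euclid's formula: a = m² - n², b = 2mn, c = m² + n²
m = 79, n = 40
a = 79² - 40² = 6241 - 1600 = 4641
b = 2 × 79 × 40 = 6320
c = 79² + 40² = 6241 + 1600 = 7841
Verification: 4641² + 6320² = 21538881 + 39942400 = 61481281 = 7841² ✓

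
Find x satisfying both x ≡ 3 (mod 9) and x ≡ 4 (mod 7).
39

Using Chinese Remainder Theorem:
M = 9 × 7 = 63
M1 = 7, M2 = 9
y1 = 7^(-1) mod 9 = 4
y2 = 9^(-1) mod 7 = 4
x = (3×7×4 + 4×9×4) mod 63 = 39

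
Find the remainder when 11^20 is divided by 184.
73

Repeated squaring. Binary of 20 = 10100.
11^1 ≡ 11 (mod 184); 11^2 ≡ 121 (mod 184); 11^4 ≡ 105 (mod 184); 11^8 ≡ 169 (mod 184); 11^16 ≡ 41 (mod 184)
11^20 = 11^4 × 11^16 ≡ 73 (mod 184)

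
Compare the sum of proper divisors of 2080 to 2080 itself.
abundant

Proper divisors of 2080: sum = 1 + 2 + 4 + 5 + 8 + 10 + 13 + 16 + ... + 260 + 416 + 520 + 1040 (23 divisors) = 3212
Since 3212 > 2080, 2080 is abundant.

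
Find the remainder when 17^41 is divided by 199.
101

Repeated squaring. Binary of 41 = 101001.
17^1 ≡ 17 (mod 199); 17^2 ≡ 90 (mod 199); 17^4 ≡ 140 (mod 199); 17^8 ≡ 98 (mod 199); 17^16 ≡ 52 (mod 199); 17^32 ≡ 117 (mod 199)
17^41 = 17^1 × 17^8 × 17^32 ≡ 101 (mod 199)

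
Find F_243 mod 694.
436

Matrix identity: Q^n = [[F_(n+1), F_n], [F_n, F_(n-1)]] with Q = [[1,1],[1,0]].
n = 243 = 11110011₂. Square-and-multiply, entries mod 694:
Q^1 = [[1,1],[1,0]]
Q^3 = (Q^1)²·Q = [[3,2],[2,1]]
Q^7 = (Q^3)²·Q = [[21,13],[13,8]]
Q^15 = (Q^7)²·Q = [[293,610],[610,377]]
Q^30 = (Q^15)² = [[603,628],[628,669]]
Q^60 = (Q^30)² = [[145,22],[22,123]]
Q^121 = (Q^60)²·Q = [[339,689],[689,344]]
Q^243 = (Q^121)²·Q = [[491,436],[436,55]]
F_243 mod 694 = Q^243[0][1] = 436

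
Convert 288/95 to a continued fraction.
[3; 31, 1, 2]

Euclidean algorithm steps:
288 = 3 × 95 + 3
95 = 31 × 3 + 2
3 = 1 × 2 + 1
2 = 2 × 1 + 0
Continued fraction: [3; 31, 1, 2]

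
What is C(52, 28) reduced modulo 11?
3

Using Lucas' theorem:
Write n=52 and k=28 in base 11:
n in base 11: [4, 8]
k in base 11: [2, 6]
C(52,28) mod 11 = ∏ C(n_i, k_i) mod 11
Digit binomials (mod 11): C(4,2) = 6; C(8,6) = 28 ≡ 6
Product: 6 × 6 = 36 ≡ 3 (mod 11)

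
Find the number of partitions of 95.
104651419

p(n) counts ways to write n as a sum of positive integers (order ignored).
Euler's pentagonal recurrence: p(k) = p(k-1) + p(k-2) - p(k-5) - p(k-7) + p(k-12) + p(k-15) - ... (offsets j(3j∓1)/2, signs ++--, p(0)=1, p(<0)=0).
DP table for k = 0..94: p(0)=1, p(1)=1, p(2)=2, p(3)=3, p(4)=5, p(5)=7, p(6)=11, p(7)=15, p(8)=22, p(9)=30, p(10)=42, p(11)=56, p(12)=77, p(13)=101, p(14)=135, p(15)=176, p(16)=231, p(17)=297, p(18)=385, p(19)=490, p(20)=627, p(21)=792, p(22)=1002, p(23)=1255, p(24)=1575, p(25)=1958, p(26)=2436, p(27)=3010, p(28)=3718, p(29)=4565, p(30)=5604, p(31)=6842, p(32)=8349, p(33)=10143, p(34)=12310, p(35)=14883, p(36)=17977, p(37)=21637, p(38)=26015, p(39)=31185, p(40)=37338, p(41)=44583, p(42)=53174, p(43)=63261, p(44)=75175, p(45)=89134, p(46)=105558, p(47)=124754, p(48)=147273, p(49)=173525, p(50)=204226, p(51)=239943, p(52)=281589, p(53)=329931, p(54)=386155, p(55)=451276, p(56)=526823, p(57)=614154, p(58)=715220, p(59)=831820, p(60)=966467, p(61)=1121505, p(62)=1300156, p(63)=1505499, p(64)=1741630, p(65)=2012558, p(66)=2323520, p(67)=2679689, p(68)=3087735, p(69)=3554345, p(70)=4087968, p(71)=4697205, p(72)=5392783, p(73)=6185689, p(74)=7089500, p(75)=8118264, p(76)=9289091, p(77)=10619863, p(78)=12132164, p(79)=13848650, p(80)=15796476, p(81)=18004327, p(82)=20506255, p(83)=23338469, p(84)=26543660, p(85)=30167357, p(86)=34262962, p(87)=38887673, p(88)=44108109, p(89)=49995925, p(90)=56634173, p(91)=64112359, p(92)=72533807, p(93)=82010177, p(94)=92669720.
Final step: p(95) = p(94) + p(93) - p(90) - p(88) + p(83) + p(80) - p(73) - p(69) + p(60) + p(55) - p(44) - p(38) + p(25) + p(18) - p(3)
= 92669720 + 82010177 - 56634173 - 44108109 + 23338469 + 15796476 - 6185689 - 3554345 + 966467 + 451276 - 75175 - 26015 + 1958 + 385 - 3
= 104651419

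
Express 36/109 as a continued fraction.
[0; 3, 36]

Euclidean algorithm steps:
36 = 0 × 109 + 36
109 = 3 × 36 + 1
36 = 36 × 1 + 0
Continued fraction: [0; 3, 36]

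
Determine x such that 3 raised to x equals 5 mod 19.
4

Baby-step giant-step with step n = ⌈√19⌉ = 5.
Baby steps 3^j mod 19 (j:value) for j=0..4: 0:1, 1:3, 2:9, 3:8, 4:5.
h = 5 is already in the table at j=4, so x = 4.
Check: 3^4 ≡ 5 (mod 19).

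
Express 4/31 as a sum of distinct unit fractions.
1/8 + 1/248

Greedy algorithm:
4/31: ceiling(31/4) = 8, use 1/8
1/248: ceiling(248/1) = 248, use 1/248
Result: 4/31 = 1/8 + 1/248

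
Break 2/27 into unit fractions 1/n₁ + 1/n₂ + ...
1/14 + 1/378

Greedy algorithm:
2/27: ceiling(27/2) = 14, use 1/14
1/378: ceiling(378/1) = 378, use 1/378
Result: 2/27 = 1/14 + 1/378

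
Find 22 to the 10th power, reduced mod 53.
6

Repeated squaring. Binary of 10 = 1010.
22^1 ≡ 22 (mod 53); 22^2 ≡ 7 (mod 53); 22^4 ≡ 49 (mod 53); 22^8 ≡ 16 (mod 53)
22^10 = 22^2 × 22^8 ≡ 6 (mod 53)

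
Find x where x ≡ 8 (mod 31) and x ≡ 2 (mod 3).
8

Using Chinese Remainder Theorem:
M = 31 × 3 = 93
M1 = 3, M2 = 31
y1 = 3^(-1) mod 31 = 21
y2 = 31^(-1) mod 3 = 1
x = (8×3×21 + 2×31×1) mod 93 = 8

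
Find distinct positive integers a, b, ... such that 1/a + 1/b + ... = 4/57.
1/15 + 1/285

Greedy algorithm:
4/57: ceiling(57/4) = 15, use 1/15
1/285: ceiling(285/1) = 285, use 1/285
Result: 4/57 = 1/15 + 1/285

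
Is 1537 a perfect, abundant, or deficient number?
deficient

Proper divisors of 1537: sum = 1 + 29 + 53 = 83
Since 83 < 1537, 1537 is deficient.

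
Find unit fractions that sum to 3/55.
1/19 + 1/523 + 1/546535

Greedy algorithm:
3/55: ceiling(55/3) = 19, use 1/19
2/1045: ceiling(1045/2) = 523, use 1/523
1/546535: ceiling(546535/1) = 546535, use 1/546535
Result: 3/55 = 1/19 + 1/523 + 1/546535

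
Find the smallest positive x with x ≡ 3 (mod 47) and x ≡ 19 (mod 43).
191

Using Chinese Remainder Theorem:
M = 47 × 43 = 2021
M1 = 43, M2 = 47
y1 = 43^(-1) mod 47 = 35
y2 = 47^(-1) mod 43 = 11
x = (3×43×35 + 19×47×11) mod 2021 = 191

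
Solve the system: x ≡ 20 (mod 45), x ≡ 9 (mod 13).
425

Using Chinese Remainder Theorem:
M = 45 × 13 = 585
M1 = 13, M2 = 45
y1 = 13^(-1) mod 45 = 7
y2 = 45^(-1) mod 13 = 11
x = (20×13×7 + 9×45×11) mod 585 = 425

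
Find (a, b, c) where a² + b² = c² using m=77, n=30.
(5029, 4620, 6829)

Euclid's formula: a = m² - n², b = 2mn, c = m² + n²
m = 77, n = 30
a = 77² - 30² = 5929 - 900 = 5029
b = 2 × 77 × 30 = 4620
c = 77² + 30² = 5929 + 900 = 6829
Verification: 5029² + 4620² = 25290841 + 21344400 = 46635241 = 6829² ✓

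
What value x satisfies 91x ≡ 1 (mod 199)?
35

gcd(91, 199) = 1, so the inverse exists.
Extended Euclidean algorithm on (199, 91):
199 = 2 × 91 + 17  ⟹  17 = (1)·199 + (-2)·91
91 = 5 × 17 + 6  ⟹  6 = (-5)·199 + (11)·91
17 = 2 × 6 + 5  ⟹  5 = (11)·199 + (-24)·91
6 = 1 × 5 + 1  ⟹  1 = (-16)·199 + (35)·91
So (35)·91 ≡ 1 (mod 199), i.e. 91^(-1) ≡ 35 (mod 199).
Check: 91 × 35 = 3185 ≡ 1 (mod 199)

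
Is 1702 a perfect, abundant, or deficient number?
deficient

Proper divisors of 1702: sum = 1 + 2 + 23 + 37 + 46 + 74 + 851 = 1034
Since 1034 < 1702, 1702 is deficient.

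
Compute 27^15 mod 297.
243

Repeated squaring. Binary of 15 = 1111.
27^1 ≡ 27 (mod 297); 27^2 ≡ 135 (mod 297); 27^4 ≡ 108 (mod 297); 27^8 ≡ 81 (mod 297)
27^15 = 27^1 × 27^2 × 27^4 × 27^8 ≡ 243 (mod 297)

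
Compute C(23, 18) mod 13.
5

Using Lucas' theorem:
Write n=23 and k=18 in base 13:
n in base 13: [1, 10]
k in base 13: [1, 5]
C(23,18) mod 13 = ∏ C(n_i, k_i) mod 13
Digit binomials (mod 13): C(1,1) = 1; C(10,5) = 252 ≡ 5
Product: 1 × 5 = 5 ≡ 5 (mod 13)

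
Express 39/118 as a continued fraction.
[0; 3, 39]

Euclidean algorithm steps:
39 = 0 × 118 + 39
118 = 3 × 39 + 1
39 = 39 × 1 + 0
Continued fraction: [0; 3, 39]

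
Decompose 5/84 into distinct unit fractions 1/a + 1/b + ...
1/17 + 1/1428

Greedy algorithm:
5/84: ceiling(84/5) = 17, use 1/17
1/1428: ceiling(1428/1) = 1428, use 1/1428
Result: 5/84 = 1/17 + 1/1428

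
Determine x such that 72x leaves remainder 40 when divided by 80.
x ≡ 5 (mod 10)

gcd(72, 80) = 8, which divides 40, so solutions exist.
Divide through by 8: 9x ≡ 5 (mod 10).
Find 9^(-1) mod 10 by the extended Euclidean algorithm:
10 = 1 × 9 + 1  ⟹  1 = (1)·10 + (-1)·9
So (-1)·9 ≡ 1 (mod 10), i.e. 9^(-1) ≡ -1 ≡ 9 (mod 10).
x ≡ 9 × 5 = 45 ≡ 5 (mod 10).
Check: 72 × 5 = 360 ≡ 40 (mod 80).
x ≡ 5 (mod 10), giving 8 solutions mod 80.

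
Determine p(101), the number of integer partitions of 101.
214481126

p(n) counts ways to write n as a sum of positive integers (order ignored).
Euler's pentagonal recurrence: p(k) = p(k-1) + p(k-2) - p(k-5) - p(k-7) + p(k-12) + p(k-15) - ... (offsets j(3j∓1)/2, signs ++--, p(0)=1, p(<0)=0).
DP table for k = 0..100: p(0)=1, p(1)=1, p(2)=2, p(3)=3, p(4)=5, p(5)=7, p(6)=11, p(7)=15, p(8)=22, p(9)=30, p(10)=42, p(11)=56, p(12)=77, p(13)=101, p(14)=135, p(15)=176, p(16)=231, p(17)=297, p(18)=385, p(19)=490, p(20)=627, p(21)=792, p(22)=1002, p(23)=1255, p(24)=1575, p(25)=1958, p(26)=2436, p(27)=3010, p(28)=3718, p(29)=4565, p(30)=5604, p(31)=6842, p(32)=8349, p(33)=10143, p(34)=12310, p(35)=14883, p(36)=17977, p(37)=21637, p(38)=26015, p(39)=31185, p(40)=37338, p(41)=44583, p(42)=53174, p(43)=63261, p(44)=75175, p(45)=89134, p(46)=105558, p(47)=124754, p(48)=147273, p(49)=173525, p(50)=204226, p(51)=239943, p(52)=281589, p(53)=329931, p(54)=386155, p(55)=451276, p(56)=526823, p(57)=614154, p(58)=715220, p(59)=831820, p(60)=966467, p(61)=1121505, p(62)=1300156, p(63)=1505499, p(64)=1741630, p(65)=2012558, p(66)=2323520, p(67)=2679689, p(68)=3087735, p(69)=3554345, p(70)=4087968, p(71)=4697205, p(72)=5392783, p(73)=6185689, p(74)=7089500, p(75)=8118264, p(76)=9289091, p(77)=10619863, p(78)=12132164, p(79)=13848650, p(80)=15796476, p(81)=18004327, p(82)=20506255, p(83)=23338469, p(84)=26543660, p(85)=30167357, p(86)=34262962, p(87)=38887673, p(88)=44108109, p(89)=49995925, p(90)=56634173, p(91)=64112359, p(92)=72533807, p(93)=82010177, p(94)=92669720, p(95)=104651419, p(96)=118114304, p(97)=133230930, p(98)=150198136, p(99)=169229875, p(100)=190569292.
Final step: p(101) = p(100) + p(99) - p(96) - p(94) + p(89) + p(86) - p(79) - p(75) + p(66) + p(61) - p(50) - p(44) + p(31) + p(24) - p(9) - p(1)
= 190569292 + 169229875 - 118114304 - 92669720 + 49995925 + 34262962 - 13848650 - 8118264 + 2323520 + 1121505 - 204226 - 75175 + 6842 + 1575 - 30 - 1
= 214481126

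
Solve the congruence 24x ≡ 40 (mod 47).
x ≡ 33 (mod 47)

gcd(24, 47) = 1, which divides 40, so solutions exist.
Find 24^(-1) mod 47 by the extended Euclidean algorithm:
47 = 1 × 24 + 23  ⟹  23 = (1)·47 + (-1)·24
24 = 1 × 23 + 1  ⟹  1 = (-1)·47 + (2)·24
So (2)·24 ≡ 1 (mod 47), i.e. 24^(-1) ≡ 2 (mod 47).
x ≡ 2 × 40 = 80 ≡ 33 (mod 47).
Check: 24 × 33 = 792 ≡ 40 (mod 47).
Unique solution: x ≡ 33 (mod 47)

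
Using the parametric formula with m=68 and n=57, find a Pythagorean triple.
(1375, 7752, 7873)

Euclid's formula: a = m² - n², b = 2mn, c = m² + n²
m = 68, n = 57
a = 68² - 57² = 4624 - 3249 = 1375
b = 2 × 68 × 57 = 7752
c = 68² + 57² = 4624 + 3249 = 7873
Verification: 1375² + 7752² = 1890625 + 60093504 = 61984129 = 7873² ✓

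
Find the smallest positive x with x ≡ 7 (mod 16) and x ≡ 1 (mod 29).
407

Using Chinese Remainder Theorem:
M = 16 × 29 = 464
M1 = 29, M2 = 16
y1 = 29^(-1) mod 16 = 5
y2 = 16^(-1) mod 29 = 20
x = (7×29×5 + 1×16×20) mod 464 = 407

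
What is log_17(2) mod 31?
12

Baby-step giant-step with step n = ⌈√31⌉ = 6.
Baby steps 17^j mod 31 (j:value) for j=0..5: 0:1, 1:17, 2:10, 3:15, 4:7, 5:26.
Giant-step multiplier: 17^(-6) ≡ 17^(30-6) = 17^24 ≡ 4 (mod 31).
Giant steps γ_i = 2·4^i mod 31: γ_0=2, γ_1=8, γ_2=1 (in table at j=0).
x = i·n + j = 2·6 + 0 = 12.
Check: 17^12 ≡ 2 (mod 31).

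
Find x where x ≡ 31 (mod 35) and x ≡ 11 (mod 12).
311

Using Chinese Remainder Theorem:
M = 35 × 12 = 420
M1 = 12, M2 = 35
y1 = 12^(-1) mod 35 = 3
y2 = 35^(-1) mod 12 = 11
x = (31×12×3 + 11×35×11) mod 420 = 311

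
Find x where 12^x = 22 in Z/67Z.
24

Baby-step giant-step with step n = ⌈√67⌉ = 9.
Baby steps 12^j mod 67 (j:value) for j=0..8: 0:1, 1:12, 2:10, 3:53, 4:33, 5:61, 6:62, 7:7, 8:17.
Giant-step multiplier: 12^(-9) ≡ 12^(66-9) = 12^57 ≡ 45 (mod 67).
Giant steps γ_i = 22·45^i mod 67: γ_0=22, γ_1=52, γ_2=62 (in table at j=6).
x = i·n + j = 2·9 + 6 = 24.
Check: 12^24 ≡ 22 (mod 67).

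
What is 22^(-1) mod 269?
159

gcd(22, 269) = 1, so the inverse exists.
Extended Euclidean algorithm on (269, 22):
269 = 12 × 22 + 5  ⟹  5 = (1)·269 + (-12)·22
22 = 4 × 5 + 2  ⟹  2 = (-4)·269 + (49)·22
5 = 2 × 2 + 1  ⟹  1 = (9)·269 + (-110)·22
So (-110)·22 ≡ 1 (mod 269), i.e. 22^(-1) ≡ -110 ≡ 159 (mod 269).
Check: 22 × 159 = 3498 ≡ 1 (mod 269)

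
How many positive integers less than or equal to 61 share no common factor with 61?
60

61 = 61
φ(n) = n × ∏(1 - 1/p) for each prime p dividing n
φ(61) = 61 × (1 - 1/61) = 60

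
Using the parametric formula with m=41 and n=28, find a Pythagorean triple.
(897, 2296, 2465)

Euclid's formula: a = m² - n², b = 2mn, c = m² + n²
m = 41, n = 28
a = 41² - 28² = 1681 - 784 = 897
b = 2 × 41 × 28 = 2296
c = 41² + 28² = 1681 + 784 = 2465
Verification: 897² + 2296² = 804609 + 5271616 = 6076225 = 2465² ✓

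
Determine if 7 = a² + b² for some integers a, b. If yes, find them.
Not possible

Factorization: 7 = 7
By Fermat: n is sum of two squares iff every prime p ≡ 3 (mod 4) appears to even power.
Prime(s) ≡ 3 (mod 4) with odd exponent: [(7, 1)]
Therefore 7 cannot be expressed as a² + b².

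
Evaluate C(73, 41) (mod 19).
8

Using Lucas' theorem:
Write n=73 and k=41 in base 19:
n in base 19: [3, 16]
k in base 19: [2, 3]
C(73,41) mod 19 = ∏ C(n_i, k_i) mod 19
Digit binomials (mod 19): C(3,2) = 3; C(16,3) = 560 ≡ 9
Product: 3 × 9 = 27 ≡ 8 (mod 19)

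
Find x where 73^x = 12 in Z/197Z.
187

Baby-step giant-step with step n = ⌈√197⌉ = 15.
Baby steps 73^j mod 197 (j:value) for j=0..14: 0:1, 1:73, 2:10, 3:139, 4:100, 5:11, 6:15, 7:110, 8:150, 9:115, 10:121, 11:165, 12:28, 13:74, 14:83.
Giant-step multiplier: 73^(-15) ≡ 73^(196-15) = 73^181 ≡ 119 (mod 197).
Giant steps γ_i = 12·119^i mod 197: γ_0=12, γ_1=49, γ_2=118, γ_3=55, γ_4=44, γ_5=114, γ_6=170, γ_7=136, γ_8=30, γ_9=24, γ_10=98, γ_11=39, γ_12=110 (in table at j=7).
x = i·n + j = 12·15 + 7 = 187.
Check: 73^187 ≡ 12 (mod 197).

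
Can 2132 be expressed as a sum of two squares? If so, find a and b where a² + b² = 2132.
4² + 46² (a=4, b=46)

Factorization: 2132 = 2^2 × 13 × 41
By Fermat: n is sum of two squares iff every prime p ≡ 3 (mod 4) appears to even power.
All primes ≡ 3 (mod 4) appear to even power.
Search a = 0, 1, 2, … for 2132 - a² a perfect square: first hit at a = 4: 2132 - 16 = 2116 = 46².
2132 = 4² + 46² = 16 + 2116 ✓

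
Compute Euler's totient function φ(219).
144

219 = 3 × 73
φ(n) = n × ∏(1 - 1/p) for each prime p dividing n
φ(219) = 219 × (1 - 1/3) × (1 - 1/73) = 144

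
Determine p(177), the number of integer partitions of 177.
522115831195

p(n) counts ways to write n as a sum of positive integers (order ignored).
Euler's pentagonal recurrence: p(k) = p(k-1) + p(k-2) - p(k-5) - p(k-7) + p(k-12) + p(k-15) - ... (offsets j(3j∓1)/2, signs ++--, p(0)=1, p(<0)=0).
DP table for k = 0..176: p(0)=1, p(1)=1, p(2)=2, p(3)=3, p(4)=5, p(5)=7, p(6)=11, p(7)=15, p(8)=22, p(9)=30, p(10)=42, p(11)=56, p(12)=77, p(13)=101, p(14)=135, p(15)=176, p(16)=231, p(17)=297, p(18)=385, p(19)=490, p(20)=627, p(21)=792, p(22)=1002, p(23)=1255, p(24)=1575, p(25)=1958, p(26)=2436, p(27)=3010, p(28)=3718, p(29)=4565, p(30)=5604, p(31)=6842, p(32)=8349, p(33)=10143, p(34)=12310, p(35)=14883, p(36)=17977, p(37)=21637, p(38)=26015, p(39)=31185, p(40)=37338, p(41)=44583, p(42)=53174, p(43)=63261, p(44)=75175, p(45)=89134, p(46)=105558, p(47)=124754, p(48)=147273, p(49)=173525, p(50)=204226, p(51)=239943, p(52)=281589, p(53)=329931, p(54)=386155, p(55)=451276, p(56)=526823, p(57)=614154, p(58)=715220, p(59)=831820, p(60)=966467, p(61)=1121505, p(62)=1300156, p(63)=1505499, p(64)=1741630, p(65)=2012558, p(66)=2323520, p(67)=2679689, p(68)=3087735, p(69)=3554345, p(70)=4087968, p(71)=4697205, p(72)=5392783, p(73)=6185689, p(74)=7089500, p(75)=8118264, p(76)=9289091, p(77)=10619863, p(78)=12132164, p(79)=13848650, p(80)=15796476, p(81)=18004327, p(82)=20506255, p(83)=23338469, p(84)=26543660, p(85)=30167357, p(86)=34262962, p(87)=38887673, p(88)=44108109, p(89)=49995925, p(90)=56634173, p(91)=64112359, p(92)=72533807, p(93)=82010177, p(94)=92669720, p(95)=104651419, p(96)=118114304, p(97)=133230930, p(98)=150198136, p(99)=169229875, p(100)=190569292, p(101)=214481126, p(102)=241265379, p(103)=271248950, p(104)=304801365, p(105)=342325709, p(106)=384276336, p(107)=431149389, p(108)=483502844, p(109)=541946240, p(110)=607163746, p(111)=679903203, p(112)=761002156, p(113)=851376628, p(114)=952050665, p(115)=1064144451, p(116)=1188908248, p(117)=1327710076, p(118)=1482074143, p(119)=1653668665, p(120)=1844349560, p(121)=2056148051, p(122)=2291320912, p(123)=2552338241, p(124)=2841940500, p(125)=3163127352, p(126)=3519222692, p(127)=3913864295, p(128)=4351078600, p(129)=4835271870, p(130)=5371315400, p(131)=5964539504, p(132)=6620830889, p(133)=7346629512, p(134)=8149040695, p(135)=9035836076, p(136)=10015581680, p(137)=11097645016, p(138)=12292341831, p(139)=13610949895, p(140)=15065878135, p(141)=16670689208, p(142)=18440293320, p(143)=20390982757, p(144)=22540654445, p(145)=24908858009, p(146)=27517052599, p(147)=30388671978, p(148)=33549419497, p(149)=37027355200, p(150)=40853235313, p(151)=45060624582, p(152)=49686288421, p(153)=54770336324, p(154)=60356673280, p(155)=66493182097, p(156)=73232243759, p(157)=80630964769, p(158)=88751778802, p(159)=97662728555, p(160)=107438159466, p(161)=118159068427, p(162)=129913904637, p(163)=142798995930, p(164)=156919475295, p(165)=172389800255, p(166)=189334822579, p(167)=207890420102, p(168)=228204732751, p(169)=250438925115, p(170)=274768617130, p(171)=301384802048, p(172)=330495499613, p(173)=362326859895, p(174)=397125074750, p(175)=435157697830, p(176)=476715857290.
Final step: p(177) = p(176) + p(175) - p(172) - p(170) + p(165) + p(162) - p(155) - p(151) + p(142) + p(137) - p(126) - p(120) + p(107) + p(100) - p(85) - p(77) + p(60) + p(51) - p(32) - p(22) + p(1)
= 476715857290 + 435157697830 - 330495499613 - 274768617130 + 172389800255 + 129913904637 - 66493182097 - 45060624582 + 18440293320 + 11097645016 - 3519222692 - 1844349560 + 431149389 + 190569292 - 30167357 - 10619863 + 966467 + 239943 - 8349 - 1002 + 1
= 522115831195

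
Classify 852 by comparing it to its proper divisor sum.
abundant

Proper divisors of 852: sum = 1 + 2 + 3 + 4 + 6 + 12 + 71 + 142 + 213 + 284 + 426 = 1164
Since 1164 > 852, 852 is abundant.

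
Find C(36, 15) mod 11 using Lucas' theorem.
0

Using Lucas' theorem:
Write n=36 and k=15 in base 11:
n in base 11: [3, 3]
k in base 11: [1, 4]
C(36,15) mod 11 = ∏ C(n_i, k_i) mod 11
Digit binomials (mod 11): C(3,1) = 3; C(3,4) = 0 (k_i > n_i)
Product: 3 × 0 = 0 ≡ 0 (mod 11)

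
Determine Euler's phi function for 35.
24

35 = 5 × 7
φ(n) = n × ∏(1 - 1/p) for each prime p dividing n
φ(35) = 35 × (1 - 1/5) × (1 - 1/7) = 24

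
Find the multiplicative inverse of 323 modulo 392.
267

gcd(323, 392) = 1, so the inverse exists.
Extended Euclidean algorithm on (392, 323):
392 = 1 × 323 + 69  ⟹  69 = (1)·392 + (-1)·323
323 = 4 × 69 + 47  ⟹  47 = (-4)·392 + (5)·323
69 = 1 × 47 + 22  ⟹  22 = (5)·392 + (-6)·323
47 = 2 × 22 + 3  ⟹  3 = (-14)·392 + (17)·323
22 = 7 × 3 + 1  ⟹  1 = (103)·392 + (-125)·323
So (-125)·323 ≡ 1 (mod 392), i.e. 323^(-1) ≡ -125 ≡ 267 (mod 392).
Check: 323 × 267 = 86241 ≡ 1 (mod 392)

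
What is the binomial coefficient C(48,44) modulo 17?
15

Using Lucas' theorem:
Write n=48 and k=44 in base 17:
n in base 17: [2, 14]
k in base 17: [2, 10]
C(48,44) mod 17 = ∏ C(n_i, k_i) mod 17
Digit binomials (mod 17): C(2,2) = 1; C(14,10) = 1001 ≡ 15
Product: 1 × 15 = 15 ≡ 15 (mod 17)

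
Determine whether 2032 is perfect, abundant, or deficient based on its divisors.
deficient

Proper divisors of 2032: sum = 1 + 2 + 4 + 8 + 16 + 127 + 254 + 508 + 1016 = 1936
Since 1936 < 2032, 2032 is deficient.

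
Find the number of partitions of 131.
5964539504

p(n) counts ways to write n as a sum of positive integers (order ignored).
Euler's pentagonal recurrence: p(k) = p(k-1) + p(k-2) - p(k-5) - p(k-7) + p(k-12) + p(k-15) - ... (offsets j(3j∓1)/2, signs ++--, p(0)=1, p(<0)=0).
DP table for k = 0..130: p(0)=1, p(1)=1, p(2)=2, p(3)=3, p(4)=5, p(5)=7, p(6)=11, p(7)=15, p(8)=22, p(9)=30, p(10)=42, p(11)=56, p(12)=77, p(13)=101, p(14)=135, p(15)=176, p(16)=231, p(17)=297, p(18)=385, p(19)=490, p(20)=627, p(21)=792, p(22)=1002, p(23)=1255, p(24)=1575, p(25)=1958, p(26)=2436, p(27)=3010, p(28)=3718, p(29)=4565, p(30)=5604, p(31)=6842, p(32)=8349, p(33)=10143, p(34)=12310, p(35)=14883, p(36)=17977, p(37)=21637, p(38)=26015, p(39)=31185, p(40)=37338, p(41)=44583, p(42)=53174, p(43)=63261, p(44)=75175, p(45)=89134, p(46)=105558, p(47)=124754, p(48)=147273, p(49)=173525, p(50)=204226, p(51)=239943, p(52)=281589, p(53)=329931, p(54)=386155, p(55)=451276, p(56)=526823, p(57)=614154, p(58)=715220, p(59)=831820, p(60)=966467, p(61)=1121505, p(62)=1300156, p(63)=1505499, p(64)=1741630, p(65)=2012558, p(66)=2323520, p(67)=2679689, p(68)=3087735, p(69)=3554345, p(70)=4087968, p(71)=4697205, p(72)=5392783, p(73)=6185689, p(74)=7089500, p(75)=8118264, p(76)=9289091, p(77)=10619863, p(78)=12132164, p(79)=13848650, p(80)=15796476, p(81)=18004327, p(82)=20506255, p(83)=23338469, p(84)=26543660, p(85)=30167357, p(86)=34262962, p(87)=38887673, p(88)=44108109, p(89)=49995925, p(90)=56634173, p(91)=64112359, p(92)=72533807, p(93)=82010177, p(94)=92669720, p(95)=104651419, p(96)=118114304, p(97)=133230930, p(98)=150198136, p(99)=169229875, p(100)=190569292, p(101)=214481126, p(102)=241265379, p(103)=271248950, p(104)=304801365, p(105)=342325709, p(106)=384276336, p(107)=431149389, p(108)=483502844, p(109)=541946240, p(110)=607163746, p(111)=679903203, p(112)=761002156, p(113)=851376628, p(114)=952050665, p(115)=1064144451, p(116)=1188908248, p(117)=1327710076, p(118)=1482074143, p(119)=1653668665, p(120)=1844349560, p(121)=2056148051, p(122)=2291320912, p(123)=2552338241, p(124)=2841940500, p(125)=3163127352, p(126)=3519222692, p(127)=3913864295, p(128)=4351078600, p(129)=4835271870, p(130)=5371315400.
Final step: p(131) = p(130) + p(129) - p(126) - p(124) + p(119) + p(116) - p(109) - p(105) + p(96) + p(91) - p(80) - p(74) + p(61) + p(54) - p(39) - p(31) + p(14) + p(5)
= 5371315400 + 4835271870 - 3519222692 - 2841940500 + 1653668665 + 1188908248 - 541946240 - 342325709 + 118114304 + 64112359 - 15796476 - 7089500 + 1121505 + 386155 - 31185 - 6842 + 135 + 7
= 5964539504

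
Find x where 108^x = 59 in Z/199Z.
93

Baby-step giant-step with step n = ⌈√199⌉ = 15.
Baby steps 108^j mod 199 (j:value) for j=0..14: 0:1, 1:108, 2:122, 3:42, 4:158, 5:149, 6:172, 7:69, 8:89, 9:60, 10:112, 11:156, 12:132, 13:127, 14:184.
Giant-step multiplier: 108^(-15) ≡ 108^(198-15) = 108^183 ≡ 135 (mod 199).
Giant steps γ_i = 59·135^i mod 199: γ_0=59, γ_1=5, γ_2=78, γ_3=182, γ_4=93, γ_5=18, γ_6=42 (in table at j=3).
x = i·n + j = 6·15 + 3 = 93.
Check: 108^93 ≡ 59 (mod 199).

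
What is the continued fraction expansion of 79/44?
[1; 1, 3, 1, 8]

Euclidean algorithm steps:
79 = 1 × 44 + 35
44 = 1 × 35 + 9
35 = 3 × 9 + 8
9 = 1 × 8 + 1
8 = 8 × 1 + 0
Continued fraction: [1; 1, 3, 1, 8]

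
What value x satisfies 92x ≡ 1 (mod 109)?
32

gcd(92, 109) = 1, so the inverse exists.
Extended Euclidean algorithm on (109, 92):
109 = 1 × 92 + 17  ⟹  17 = (1)·109 + (-1)·92
92 = 5 × 17 + 7  ⟹  7 = (-5)·109 + (6)·92
17 = 2 × 7 + 3  ⟹  3 = (11)·109 + (-13)·92
7 = 2 × 3 + 1  ⟹  1 = (-27)·109 + (32)·92
So (32)·92 ≡ 1 (mod 109), i.e. 92^(-1) ≡ 32 (mod 109).
Check: 92 × 32 = 2944 ≡ 1 (mod 109)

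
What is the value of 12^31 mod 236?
144

Repeated squaring. Binary of 31 = 11111.
12^1 ≡ 12 (mod 236); 12^2 ≡ 144 (mod 236); 12^4 ≡ 204 (mod 236); 12^8 ≡ 80 (mod 236); 12^16 ≡ 28 (mod 236)
12^31 = 12^1 × 12^2 × 12^4 × 12^8 × 12^16 ≡ 144 (mod 236)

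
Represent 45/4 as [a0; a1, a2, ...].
[11; 4]

Euclidean algorithm steps:
45 = 11 × 4 + 1
4 = 4 × 1 + 0
Continued fraction: [11; 4]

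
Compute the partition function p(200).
3972999029388

p(n) counts ways to write n as a sum of positive integers (order ignored).
Euler's pentagonal recurrence: p(k) = p(k-1) + p(k-2) - p(k-5) - p(k-7) + p(k-12) + p(k-15) - ... (offsets j(3j∓1)/2, signs ++--, p(0)=1, p(<0)=0).
DP table for k = 0..199: p(0)=1, p(1)=1, p(2)=2, p(3)=3, p(4)=5, p(5)=7, p(6)=11, p(7)=15, p(8)=22, p(9)=30, p(10)=42, p(11)=56, p(12)=77, p(13)=101, p(14)=135, p(15)=176, p(16)=231, p(17)=297, p(18)=385, p(19)=490, p(20)=627, p(21)=792, p(22)=1002, p(23)=1255, p(24)=1575, p(25)=1958, p(26)=2436, p(27)=3010, p(28)=3718, p(29)=4565, p(30)=5604, p(31)=6842, p(32)=8349, p(33)=10143, p(34)=12310, p(35)=14883, p(36)=17977, p(37)=21637, p(38)=26015, p(39)=31185, p(40)=37338, p(41)=44583, p(42)=53174, p(43)=63261, p(44)=75175, p(45)=89134, p(46)=105558, p(47)=124754, p(48)=147273, p(49)=173525, p(50)=204226, p(51)=239943, p(52)=281589, p(53)=329931, p(54)=386155, p(55)=451276, p(56)=526823, p(57)=614154, p(58)=715220, p(59)=831820, p(60)=966467, p(61)=1121505, p(62)=1300156, p(63)=1505499, p(64)=1741630, p(65)=2012558, p(66)=2323520, p(67)=2679689, p(68)=3087735, p(69)=3554345, p(70)=4087968, p(71)=4697205, p(72)=5392783, p(73)=6185689, p(74)=7089500, p(75)=8118264, p(76)=9289091, p(77)=10619863, p(78)=12132164, p(79)=13848650, p(80)=15796476, p(81)=18004327, p(82)=20506255, p(83)=23338469, p(84)=26543660, p(85)=30167357, p(86)=34262962, p(87)=38887673, p(88)=44108109, p(89)=49995925, p(90)=56634173, p(91)=64112359, p(92)=72533807, p(93)=82010177, p(94)=92669720, p(95)=104651419, p(96)=118114304, p(97)=133230930, p(98)=150198136, p(99)=169229875, p(100)=190569292, p(101)=214481126, p(102)=241265379, p(103)=271248950, p(104)=304801365, p(105)=342325709, p(106)=384276336, p(107)=431149389, p(108)=483502844, p(109)=541946240, p(110)=607163746, p(111)=679903203, p(112)=761002156, p(113)=851376628, p(114)=952050665, p(115)=1064144451, p(116)=1188908248, p(117)=1327710076, p(118)=1482074143, p(119)=1653668665, p(120)=1844349560, p(121)=2056148051, p(122)=2291320912, p(123)=2552338241, p(124)=2841940500, p(125)=3163127352, p(126)=3519222692, p(127)=3913864295, p(128)=4351078600, p(129)=4835271870, p(130)=5371315400, p(131)=5964539504, p(132)=6620830889, p(133)=7346629512, p(134)=8149040695, p(135)=9035836076, p(136)=10015581680, p(137)=11097645016, p(138)=12292341831, p(139)=13610949895, p(140)=15065878135, p(141)=16670689208, p(142)=18440293320, p(143)=20390982757, p(144)=22540654445, p(145)=24908858009, p(146)=27517052599, p(147)=30388671978, p(148)=33549419497, p(149)=37027355200, p(150)=40853235313, p(151)=45060624582, p(152)=49686288421, p(153)=54770336324, p(154)=60356673280, p(155)=66493182097, p(156)=73232243759, p(157)=80630964769, p(158)=88751778802, p(159)=97662728555, p(160)=107438159466, p(161)=118159068427, p(162)=129913904637, p(163)=142798995930, p(164)=156919475295, p(165)=172389800255, p(166)=189334822579, p(167)=207890420102, p(168)=228204732751, p(169)=250438925115, p(170)=274768617130, p(171)=301384802048, p(172)=330495499613, p(173)=362326859895, p(174)=397125074750, p(175)=435157697830, p(176)=476715857290, p(177)=522115831195, p(178)=571701605655, p(179)=625846753120, p(180)=684957390936, p(181)=749474411781, p(182)=819876908323, p(183)=896684817527, p(184)=980462880430, p(185)=1071823774337, p(186)=1171432692373, p(187)=1280011042268, p(188)=1398341745571, p(189)=1527273599625, p(190)=1667727404093, p(191)=1820701100652, p(192)=1987276856363, p(193)=2168627105469, p(194)=2366022741845, p(195)=2580840212973, p(196)=2814570987591, p(197)=3068829878530, p(198)=3345365983698, p(199)=3646072432125.
Final step: p(200) = p(199) + p(198) - p(195) - p(193) + p(188) + p(185) - p(178) - p(174) + p(165) + p(160) - p(149) - p(143) + p(130) + p(123) - p(108) - p(100) + p(83) + p(74) - p(55) - p(45) + p(24) + p(13)
= 3646072432125 + 3345365983698 - 2580840212973 - 2168627105469 + 1398341745571 + 1071823774337 - 571701605655 - 397125074750 + 172389800255 + 107438159466 - 37027355200 - 20390982757 + 5371315400 + 2552338241 - 483502844 - 190569292 + 23338469 + 7089500 - 451276 - 89134 + 1575 + 101
= 3972999029388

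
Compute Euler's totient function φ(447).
296

447 = 3 × 149
φ(n) = n × ∏(1 - 1/p) for each prime p dividing n
φ(447) = 447 × (1 - 1/3) × (1 - 1/149) = 296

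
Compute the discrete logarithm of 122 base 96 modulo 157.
10

Baby-step giant-step with step n = ⌈√157⌉ = 13.
Baby steps 96^j mod 157 (j:value) for j=0..12: 0:1, 1:96, 2:110, 3:41, 4:11, 5:114, 6:111, 7:137, 8:121, 9:155, 10:122, 11:94, 12:75.
h = 122 is already in the table at j=10, so x = 10.
Check: 96^10 ≡ 122 (mod 157).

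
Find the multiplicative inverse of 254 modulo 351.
275

gcd(254, 351) = 1, so the inverse exists.
Extended Euclidean algorithm on (351, 254):
351 = 1 × 254 + 97  ⟹  97 = (1)·351 + (-1)·254
254 = 2 × 97 + 60  ⟹  60 = (-2)·351 + (3)·254
97 = 1 × 60 + 37  ⟹  37 = (3)·351 + (-4)·254
60 = 1 × 37 + 23  ⟹  23 = (-5)·351 + (7)·254
37 = 1 × 23 + 14  ⟹  14 = (8)·351 + (-11)·254
23 = 1 × 14 + 9  ⟹  9 = (-13)·351 + (18)·254
14 = 1 × 9 + 5  ⟹  5 = (21)·351 + (-29)·254
9 = 1 × 5 + 4  ⟹  4 = (-34)·351 + (47)·254
5 = 1 × 4 + 1  ⟹  1 = (55)·351 + (-76)·254
So (-76)·254 ≡ 1 (mod 351), i.e. 254^(-1) ≡ -76 ≡ 275 (mod 351).
Check: 254 × 275 = 69850 ≡ 1 (mod 351)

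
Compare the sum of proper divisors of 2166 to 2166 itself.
abundant

Proper divisors of 2166: sum = 1 + 2 + 3 + 6 + 19 + 38 + 57 + 114 + 361 + 722 + 1083 = 2406
Since 2406 > 2166, 2166 is abundant.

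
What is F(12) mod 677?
144

Matrix identity: Q^n = [[F_(n+1), F_n], [F_n, F_(n-1)]] with Q = [[1,1],[1,0]].
n = 12 = 1100₂. Square-and-multiply, entries mod 677:
Q^1 = [[1,1],[1,0]]
Q^3 = (Q^1)²·Q = [[3,2],[2,1]]
Q^6 = (Q^3)² = [[13,8],[8,5]]
Q^12 = (Q^6)² = [[233,144],[144,89]]
F_12 mod 677 = Q^12[0][1] = 144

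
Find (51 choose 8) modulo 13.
1

Using Lucas' theorem:
Write n=51 and k=8 in base 13:
n in base 13: [3, 12]
k in base 13: [0, 8]
C(51,8) mod 13 = ∏ C(n_i, k_i) mod 13
Digit binomials (mod 13): C(3,0) = 1; C(12,8) = 495 ≡ 1
Product: 1 × 1 = 1 ≡ 1 (mod 13)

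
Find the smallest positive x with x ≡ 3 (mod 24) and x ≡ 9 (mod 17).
315

Using Chinese Remainder Theorem:
M = 24 × 17 = 408
M1 = 17, M2 = 24
y1 = 17^(-1) mod 24 = 17
y2 = 24^(-1) mod 17 = 5
x = (3×17×17 + 9×24×5) mod 408 = 315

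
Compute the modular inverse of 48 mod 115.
12

gcd(48, 115) = 1, so the inverse exists.
Extended Euclidean algorithm on (115, 48):
115 = 2 × 48 + 19  ⟹  19 = (1)·115 + (-2)·48
48 = 2 × 19 + 10  ⟹  10 = (-2)·115 + (5)·48
19 = 1 × 10 + 9  ⟹  9 = (3)·115 + (-7)·48
10 = 1 × 9 + 1  ⟹  1 = (-5)·115 + (12)·48
So (12)·48 ≡ 1 (mod 115), i.e. 48^(-1) ≡ 12 (mod 115).
Check: 48 × 12 = 576 ≡ 1 (mod 115)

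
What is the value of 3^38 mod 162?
81

Repeated squaring. Binary of 38 = 100110.
3^1 ≡ 3 (mod 162); 3^2 ≡ 9 (mod 162); 3^4 ≡ 81 (mod 162); 3^8 ≡ 81 (mod 162); 3^16 ≡ 81 (mod 162); 3^32 ≡ 81 (mod 162)
3^38 = 3^2 × 3^4 × 3^32 ≡ 81 (mod 162)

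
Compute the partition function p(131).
5964539504

p(n) counts ways to write n as a sum of positive integers (order ignored).
Euler's pentagonal recurrence: p(k) = p(k-1) + p(k-2) - p(k-5) - p(k-7) + p(k-12) + p(k-15) - ... (offsets j(3j∓1)/2, signs ++--, p(0)=1, p(<0)=0).
DP table for k = 0..130: p(0)=1, p(1)=1, p(2)=2, p(3)=3, p(4)=5, p(5)=7, p(6)=11, p(7)=15, p(8)=22, p(9)=30, p(10)=42, p(11)=56, p(12)=77, p(13)=101, p(14)=135, p(15)=176, p(16)=231, p(17)=297, p(18)=385, p(19)=490, p(20)=627, p(21)=792, p(22)=1002, p(23)=1255, p(24)=1575, p(25)=1958, p(26)=2436, p(27)=3010, p(28)=3718, p(29)=4565, p(30)=5604, p(31)=6842, p(32)=8349, p(33)=10143, p(34)=12310, p(35)=14883, p(36)=17977, p(37)=21637, p(38)=26015, p(39)=31185, p(40)=37338, p(41)=44583, p(42)=53174, p(43)=63261, p(44)=75175, p(45)=89134, p(46)=105558, p(47)=124754, p(48)=147273, p(49)=173525, p(50)=204226, p(51)=239943, p(52)=281589, p(53)=329931, p(54)=386155, p(55)=451276, p(56)=526823, p(57)=614154, p(58)=715220, p(59)=831820, p(60)=966467, p(61)=1121505, p(62)=1300156, p(63)=1505499, p(64)=1741630, p(65)=2012558, p(66)=2323520, p(67)=2679689, p(68)=3087735, p(69)=3554345, p(70)=4087968, p(71)=4697205, p(72)=5392783, p(73)=6185689, p(74)=7089500, p(75)=8118264, p(76)=9289091, p(77)=10619863, p(78)=12132164, p(79)=13848650, p(80)=15796476, p(81)=18004327, p(82)=20506255, p(83)=23338469, p(84)=26543660, p(85)=30167357, p(86)=34262962, p(87)=38887673, p(88)=44108109, p(89)=49995925, p(90)=56634173, p(91)=64112359, p(92)=72533807, p(93)=82010177, p(94)=92669720, p(95)=104651419, p(96)=118114304, p(97)=133230930, p(98)=150198136, p(99)=169229875, p(100)=190569292, p(101)=214481126, p(102)=241265379, p(103)=271248950, p(104)=304801365, p(105)=342325709, p(106)=384276336, p(107)=431149389, p(108)=483502844, p(109)=541946240, p(110)=607163746, p(111)=679903203, p(112)=761002156, p(113)=851376628, p(114)=952050665, p(115)=1064144451, p(116)=1188908248, p(117)=1327710076, p(118)=1482074143, p(119)=1653668665, p(120)=1844349560, p(121)=2056148051, p(122)=2291320912, p(123)=2552338241, p(124)=2841940500, p(125)=3163127352, p(126)=3519222692, p(127)=3913864295, p(128)=4351078600, p(129)=4835271870, p(130)=5371315400.
Final step: p(131) = p(130) + p(129) - p(126) - p(124) + p(119) + p(116) - p(109) - p(105) + p(96) + p(91) - p(80) - p(74) + p(61) + p(54) - p(39) - p(31) + p(14) + p(5)
= 5371315400 + 4835271870 - 3519222692 - 2841940500 + 1653668665 + 1188908248 - 541946240 - 342325709 + 118114304 + 64112359 - 15796476 - 7089500 + 1121505 + 386155 - 31185 - 6842 + 135 + 7
= 5964539504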